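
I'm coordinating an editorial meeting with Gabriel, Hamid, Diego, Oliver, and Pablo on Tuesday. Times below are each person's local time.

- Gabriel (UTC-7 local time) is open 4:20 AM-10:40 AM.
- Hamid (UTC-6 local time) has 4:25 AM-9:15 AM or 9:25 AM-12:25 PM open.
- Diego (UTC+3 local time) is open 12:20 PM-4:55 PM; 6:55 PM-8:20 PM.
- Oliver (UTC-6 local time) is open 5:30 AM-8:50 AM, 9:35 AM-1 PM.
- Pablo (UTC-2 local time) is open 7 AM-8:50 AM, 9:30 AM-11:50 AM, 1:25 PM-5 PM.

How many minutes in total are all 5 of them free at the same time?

225

Gabriel in UTC: 11:20-17:40 (add 7h to convert from UTC-7).
Hamid in UTC: 10:25-15:15, 15:25-18:25 (add 6h to convert from UTC-6).
Diego in UTC: 09:20-13:55, 15:55-17:20 (subtract 3h to convert from UTC+3).
Oliver in UTC: 11:30-14:50, 15:35-19:00 (add 6h to convert from UTC-6).
Pablo in UTC: 09:00-10:50, 11:30-13:50, 15:25-19:00 (add 2h to convert from UTC-2).
Gabriel ∩ Hamid: 11:20-15:15, 15:25-17:40.
Gabriel ∩ Hamid ∩ Diego: 11:20-13:55, 15:55-17:20.
Gabriel ∩ Hamid ∩ Diego ∩ Oliver: 11:30-13:55, 15:55-17:20.
Gabriel ∩ Hamid ∩ Diego ∩ Oliver ∩ Pablo: 11:30-13:50, 15:55-17:20.
So the common availability across everyone is 11:30-13:50, 15:55-17:20.
Summing the common windows: 140 + 85 = 225 minutes.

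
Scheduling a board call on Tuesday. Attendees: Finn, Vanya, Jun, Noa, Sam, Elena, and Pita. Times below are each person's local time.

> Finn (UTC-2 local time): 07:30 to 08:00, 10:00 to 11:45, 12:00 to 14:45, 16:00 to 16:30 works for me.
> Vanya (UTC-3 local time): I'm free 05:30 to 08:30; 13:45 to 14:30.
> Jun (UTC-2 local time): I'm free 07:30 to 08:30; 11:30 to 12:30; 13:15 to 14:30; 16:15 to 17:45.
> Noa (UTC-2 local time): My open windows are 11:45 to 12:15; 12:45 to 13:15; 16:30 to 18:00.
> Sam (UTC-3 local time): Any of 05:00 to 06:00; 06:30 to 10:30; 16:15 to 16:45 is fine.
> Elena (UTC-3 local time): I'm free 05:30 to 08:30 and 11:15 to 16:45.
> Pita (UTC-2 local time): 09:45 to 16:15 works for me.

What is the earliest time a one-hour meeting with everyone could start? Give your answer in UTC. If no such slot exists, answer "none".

none

Finn in UTC: 09:30-10:00, 12:00-13:45, 14:00-16:45, 18:00-18:30 (add 2h to convert from UTC-2).
Vanya in UTC: 08:30-11:30, 16:45-17:30 (add 3h to convert from UTC-3).
Jun in UTC: 09:30-10:30, 13:30-14:30, 15:15-16:30, 18:15-19:45 (add 2h to convert from UTC-2).
Noa in UTC: 13:45-14:15, 14:45-15:15, 18:30-20:00 (add 2h to convert from UTC-2).
Sam in UTC: 08:00-09:00, 09:30-13:30, 19:15-19:45 (add 3h to convert from UTC-3).
Elena in UTC: 08:30-11:30, 14:15-19:45 (add 3h to convert from UTC-3).
Pita in UTC: 11:45-18:15 (add 2h to convert from UTC-2).
Finn ∩ Vanya: 09:30-10:00.
Finn ∩ Vanya ∩ Jun: 09:30-10:00.
Finn ∩ Vanya ∩ Jun ∩ Noa: ∅.
Finn ∩ Vanya ∩ Jun ∩ Noa ∩ Sam: ∅.
Finn ∩ Vanya ∩ Jun ∩ Noa ∩ Sam ∩ Elena: ∅.
Finn ∩ Vanya ∩ Jun ∩ Noa ∩ Sam ∩ Elena ∩ Pita: ∅.
There is no time when everyone is free.
No common window is at least 60 minutes long.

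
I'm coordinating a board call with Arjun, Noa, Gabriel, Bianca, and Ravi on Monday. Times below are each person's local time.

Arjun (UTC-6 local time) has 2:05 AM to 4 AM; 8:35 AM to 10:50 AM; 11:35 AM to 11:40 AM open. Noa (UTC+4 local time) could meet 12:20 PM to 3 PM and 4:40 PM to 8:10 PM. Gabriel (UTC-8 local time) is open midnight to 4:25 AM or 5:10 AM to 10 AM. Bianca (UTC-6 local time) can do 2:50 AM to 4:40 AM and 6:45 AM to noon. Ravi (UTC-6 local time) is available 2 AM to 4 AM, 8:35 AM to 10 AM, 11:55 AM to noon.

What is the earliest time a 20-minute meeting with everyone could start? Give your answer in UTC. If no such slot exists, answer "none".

Arjun in UTC: 08:05-10:00, 14:35-16:50, 17:35-17:40 (add 6h to convert from UTC-6).
Noa in UTC: 08:20-11:00, 12:40-16:10 (subtract 4h to convert from UTC+4).
Gabriel in UTC: 08:00-12:25, 13:10-18:00 (add 8h to convert from UTC-8).
Bianca in UTC: 08:50-10:40, 12:45-18:00 (add 6h to convert from UTC-6).
Ravi in UTC: 08:00-10:00, 14:35-16:00, 17:55-18:00 (add 6h to convert from UTC-6).
Arjun ∩ Noa: 08:20-10:00, 14:35-16:10.
Arjun ∩ Noa ∩ Gabriel: 08:20-10:00, 14:35-16:10.
Arjun ∩ Noa ∩ Gabriel ∩ Bianca: 08:50-10:00, 14:35-16:10.
Arjun ∩ Noa ∩ Gabriel ∩ Bianca ∩ Ravi: 08:50-10:00, 14:35-16:00.
The first common window of at least 20 minutes is 08:50-10:00, so the earliest start is 08:50.

08:50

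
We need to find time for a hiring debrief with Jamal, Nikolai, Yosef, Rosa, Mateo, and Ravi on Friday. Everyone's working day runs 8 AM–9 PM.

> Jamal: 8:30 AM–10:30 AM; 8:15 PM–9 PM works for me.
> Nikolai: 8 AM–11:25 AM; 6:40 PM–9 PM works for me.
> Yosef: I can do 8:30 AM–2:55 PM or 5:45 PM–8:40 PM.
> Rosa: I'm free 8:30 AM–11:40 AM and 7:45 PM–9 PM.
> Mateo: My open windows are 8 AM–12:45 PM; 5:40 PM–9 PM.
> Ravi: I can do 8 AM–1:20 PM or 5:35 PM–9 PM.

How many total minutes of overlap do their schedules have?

145

Jamal ∩ Nikolai: 08:30-10:30, 20:15-21:00.
Jamal ∩ Nikolai ∩ Yosef: 08:30-10:30, 20:15-20:40.
Jamal ∩ Nikolai ∩ Yosef ∩ Rosa: 08:30-10:30, 20:15-20:40.
Jamal ∩ Nikolai ∩ Yosef ∩ Rosa ∩ Mateo: 08:30-10:30, 20:15-20:40.
Jamal ∩ Nikolai ∩ Yosef ∩ Rosa ∩ Mateo ∩ Ravi: 08:30-10:30, 20:15-20:40.
Those are the intersection windows.
Summing the common windows: 120 + 25 = 145 minutes.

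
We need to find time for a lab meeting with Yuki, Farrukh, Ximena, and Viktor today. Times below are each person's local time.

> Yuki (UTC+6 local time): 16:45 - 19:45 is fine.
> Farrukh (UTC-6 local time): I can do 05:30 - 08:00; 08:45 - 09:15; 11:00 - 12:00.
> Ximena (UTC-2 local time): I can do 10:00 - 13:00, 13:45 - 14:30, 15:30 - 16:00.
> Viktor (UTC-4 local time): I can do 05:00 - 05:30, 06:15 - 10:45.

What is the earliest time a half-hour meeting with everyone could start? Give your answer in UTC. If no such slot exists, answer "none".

Yuki in UTC: 10:45-13:45 (subtract 6h to convert from UTC+6).
Farrukh in UTC: 11:30-14:00, 14:45-15:15, 17:00-18:00 (add 6h to convert from UTC-6).
Ximena in UTC: 12:00-15:00, 15:45-16:30, 17:30-18:00 (add 2h to convert from UTC-2).
Viktor in UTC: 09:00-09:30, 10:15-14:45 (add 4h to convert from UTC-4).
Yuki ∩ Farrukh: 11:30-13:45.
Yuki ∩ Farrukh ∩ Ximena: 12:00-13:45.
Yuki ∩ Farrukh ∩ Ximena ∩ Viktor: 12:00-13:45.
So the common availability across everyone is 12:00-13:45.
The first common window of at least 30 minutes is 12:00-13:45, so the earliest start is 12:00.

12:00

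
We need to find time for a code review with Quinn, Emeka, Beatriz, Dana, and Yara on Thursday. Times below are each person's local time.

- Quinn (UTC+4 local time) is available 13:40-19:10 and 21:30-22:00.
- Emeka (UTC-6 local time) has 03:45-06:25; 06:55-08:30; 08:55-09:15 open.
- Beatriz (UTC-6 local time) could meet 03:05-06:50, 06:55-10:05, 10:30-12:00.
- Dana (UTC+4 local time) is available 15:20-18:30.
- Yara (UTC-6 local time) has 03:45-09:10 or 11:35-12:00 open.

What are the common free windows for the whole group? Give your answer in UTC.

Quinn in UTC: 09:40-15:10, 17:30-18:00 (subtract 4h to convert from UTC+4).
Emeka in UTC: 09:45-12:25, 12:55-14:30, 14:55-15:15 (add 6h to convert from UTC-6).
Beatriz in UTC: 09:05-12:50, 12:55-16:05, 16:30-18:00 (add 6h to convert from UTC-6).
Dana in UTC: 11:20-14:30 (subtract 4h to convert from UTC+4).
Yara in UTC: 09:45-15:10, 17:35-18:00 (add 6h to convert from UTC-6).
Quinn ∩ Emeka: 09:45-12:25, 12:55-14:30, 14:55-15:10.
Quinn ∩ Emeka ∩ Beatriz: 09:45-12:25, 12:55-14:30, 14:55-15:10.
Quinn ∩ Emeka ∩ Beatriz ∩ Dana: 11:20-12:25, 12:55-14:30.
Quinn ∩ Emeka ∩ Beatriz ∩ Dana ∩ Yara: 11:20-12:25, 12:55-14:30.

11:20-12:25, 12:55-14:30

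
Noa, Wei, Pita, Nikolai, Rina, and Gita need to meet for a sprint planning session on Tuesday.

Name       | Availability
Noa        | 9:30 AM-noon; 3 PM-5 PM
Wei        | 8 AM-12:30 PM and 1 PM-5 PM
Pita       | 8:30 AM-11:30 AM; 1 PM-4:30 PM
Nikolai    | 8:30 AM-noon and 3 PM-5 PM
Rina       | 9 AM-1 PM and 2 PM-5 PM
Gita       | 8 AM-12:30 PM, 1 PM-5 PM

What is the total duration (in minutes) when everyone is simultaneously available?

Noa ∩ Wei: 09:30-12:00, 15:00-17:00.
Noa ∩ Wei ∩ Pita: 09:30-11:30, 15:00-16:30.
Noa ∩ Wei ∩ Pita ∩ Nikolai: 09:30-11:30, 15:00-16:30.
Noa ∩ Wei ∩ Pita ∩ Nikolai ∩ Rina: 09:30-11:30, 15:00-16:30.
Noa ∩ Wei ∩ Pita ∩ Nikolai ∩ Rina ∩ Gita: 09:30-11:30, 15:00-16:30.
So the common availability across everyone is 09:30-11:30, 15:00-16:30.
Summing the common windows: 120 + 90 = 210 minutes.

210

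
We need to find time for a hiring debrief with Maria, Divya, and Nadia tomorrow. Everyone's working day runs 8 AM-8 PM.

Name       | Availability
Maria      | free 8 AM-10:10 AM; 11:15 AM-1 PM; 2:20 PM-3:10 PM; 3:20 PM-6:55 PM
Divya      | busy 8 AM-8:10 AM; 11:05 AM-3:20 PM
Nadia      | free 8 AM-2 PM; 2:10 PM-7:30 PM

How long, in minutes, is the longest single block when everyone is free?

Maria free: 08:00-10:10, 11:15-13:00, 14:20-15:10, 15:20-18:55.
Divya free: 08:10-11:05, 15:20-20:00 (invert busy blocks within the working day).
Nadia free: 08:00-14:00, 14:10-19:30.
Maria ∩ Divya: 08:10-10:10, 15:20-18:55.
Maria ∩ Divya ∩ Nadia: 08:10-10:10, 15:20-18:55.
So the common availability across everyone is 08:10-10:10, 15:20-18:55.
The longest is 15:20-18:55 at 215 minutes.

215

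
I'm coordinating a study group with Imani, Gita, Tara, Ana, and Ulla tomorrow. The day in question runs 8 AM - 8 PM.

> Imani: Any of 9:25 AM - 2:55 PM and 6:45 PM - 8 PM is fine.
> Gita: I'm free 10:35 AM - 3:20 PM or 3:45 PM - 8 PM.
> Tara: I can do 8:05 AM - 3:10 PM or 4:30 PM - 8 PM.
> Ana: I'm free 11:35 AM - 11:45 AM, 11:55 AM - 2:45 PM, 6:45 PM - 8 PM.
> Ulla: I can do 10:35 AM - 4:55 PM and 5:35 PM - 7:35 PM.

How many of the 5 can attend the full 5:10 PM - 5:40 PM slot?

2

Gita and Tara can make the full 17:10-17:40 slot — that's 2.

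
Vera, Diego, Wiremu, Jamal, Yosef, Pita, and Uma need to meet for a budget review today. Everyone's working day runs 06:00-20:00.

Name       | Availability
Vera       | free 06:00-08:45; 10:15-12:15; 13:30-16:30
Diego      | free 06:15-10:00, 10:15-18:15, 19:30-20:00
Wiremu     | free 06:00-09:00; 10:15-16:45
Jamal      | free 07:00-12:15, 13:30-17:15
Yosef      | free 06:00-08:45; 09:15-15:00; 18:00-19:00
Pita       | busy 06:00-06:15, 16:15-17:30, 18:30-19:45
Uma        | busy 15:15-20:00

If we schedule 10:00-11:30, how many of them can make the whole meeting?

4

Vera free: 06:00-08:45, 10:15-12:15, 13:30-16:30.
Diego free: 06:15-10:00, 10:15-18:15, 19:30-20:00.
Wiremu free: 06:00-09:00, 10:15-16:45.
Jamal free: 07:00-12:15, 13:30-17:15.
Yosef free: 06:00-08:45, 09:15-15:00, 18:00-19:00.
Pita free: 06:15-16:15, 17:30-18:30, 19:45-20:00 (invert busy blocks within the working day).
Uma free: 06:00-15:15 (invert busy blocks within the working day).
Jamal, Yosef, Pita, and Uma can make the full 10:00-11:30 slot — that's 4.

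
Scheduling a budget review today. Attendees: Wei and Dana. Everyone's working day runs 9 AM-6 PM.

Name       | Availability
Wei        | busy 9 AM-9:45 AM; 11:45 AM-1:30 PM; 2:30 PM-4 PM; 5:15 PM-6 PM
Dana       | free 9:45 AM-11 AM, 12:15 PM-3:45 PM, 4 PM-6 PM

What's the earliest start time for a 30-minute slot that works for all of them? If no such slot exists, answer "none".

09:45

Wei free: 09:45-11:45, 13:30-14:30, 16:00-17:15 (invert busy blocks within the working day).
Dana free: 09:45-11:00, 12:15-15:45, 16:00-18:00.
Wei ∩ Dana: 09:45-11:00, 13:30-14:30, 16:00-17:15.
The first common window of at least 30 minutes is 09:45-11:00, so the earliest start is 09:45.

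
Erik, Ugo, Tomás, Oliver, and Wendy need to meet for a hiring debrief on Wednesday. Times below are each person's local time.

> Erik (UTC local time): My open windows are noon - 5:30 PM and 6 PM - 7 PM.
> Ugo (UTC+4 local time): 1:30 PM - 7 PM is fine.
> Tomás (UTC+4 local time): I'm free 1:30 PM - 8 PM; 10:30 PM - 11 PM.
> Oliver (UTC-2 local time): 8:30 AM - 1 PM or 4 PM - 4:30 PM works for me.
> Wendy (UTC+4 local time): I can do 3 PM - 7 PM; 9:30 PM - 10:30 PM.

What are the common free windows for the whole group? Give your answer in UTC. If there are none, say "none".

Erik in UTC: 12:00-17:30, 18:00-19:00.
Ugo in UTC: 09:30-15:00 (subtract 4h to convert from UTC+4).
Tomás in UTC: 09:30-16:00, 18:30-19:00 (subtract 4h to convert from UTC+4).
Oliver in UTC: 10:30-15:00, 18:00-18:30 (add 2h to convert from UTC-2).
Wendy in UTC: 11:00-15:00, 17:30-18:30 (subtract 4h to convert from UTC+4).
Erik ∩ Ugo: 12:00-15:00.
Erik ∩ Ugo ∩ Tomás: 12:00-15:00.
Erik ∩ Ugo ∩ Tomás ∩ Oliver: 12:00-15:00.
Erik ∩ Ugo ∩ Tomás ∩ Oliver ∩ Wendy: 12:00-15:00.

12:00-15:00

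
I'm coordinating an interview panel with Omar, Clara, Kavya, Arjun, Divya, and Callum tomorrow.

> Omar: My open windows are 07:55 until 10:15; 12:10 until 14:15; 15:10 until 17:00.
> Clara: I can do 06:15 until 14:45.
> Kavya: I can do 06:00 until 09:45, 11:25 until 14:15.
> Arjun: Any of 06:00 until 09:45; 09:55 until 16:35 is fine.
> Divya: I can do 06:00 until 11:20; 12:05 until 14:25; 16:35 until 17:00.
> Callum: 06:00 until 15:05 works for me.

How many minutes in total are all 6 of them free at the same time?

Omar ∩ Clara: 07:55-10:15, 12:10-14:15.
Omar ∩ Clara ∩ Kavya: 07:55-09:45, 12:10-14:15.
Omar ∩ Clara ∩ Kavya ∩ Arjun: 07:55-09:45, 12:10-14:15.
Omar ∩ Clara ∩ Kavya ∩ Arjun ∩ Divya: 07:55-09:45, 12:10-14:15.
Omar ∩ Clara ∩ Kavya ∩ Arjun ∩ Divya ∩ Callum: 07:55-09:45, 12:10-14:15.
Summing the common windows: 110 + 125 = 235 minutes.

235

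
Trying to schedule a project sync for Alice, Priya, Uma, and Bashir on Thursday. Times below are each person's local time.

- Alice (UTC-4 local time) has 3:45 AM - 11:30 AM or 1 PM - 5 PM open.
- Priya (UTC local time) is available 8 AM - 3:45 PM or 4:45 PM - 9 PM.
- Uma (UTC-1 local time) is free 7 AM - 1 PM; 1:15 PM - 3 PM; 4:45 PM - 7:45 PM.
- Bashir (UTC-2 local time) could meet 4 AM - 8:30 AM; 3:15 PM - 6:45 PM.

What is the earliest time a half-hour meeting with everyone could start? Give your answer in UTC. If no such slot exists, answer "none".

Alice in UTC: 07:45-15:30, 17:00-21:00 (add 4h to convert from UTC-4).
Priya in UTC: 08:00-15:45, 16:45-21:00.
Uma in UTC: 08:00-14:00, 14:15-16:00, 17:45-20:45 (add 1h to convert from UTC-1).
Bashir in UTC: 06:00-10:30, 17:15-20:45 (add 2h to convert from UTC-2).
Alice ∩ Priya: 08:00-15:30, 17:00-21:00.
Alice ∩ Priya ∩ Uma: 08:00-14:00, 14:15-15:30, 17:45-20:45.
Alice ∩ Priya ∩ Uma ∩ Bashir: 08:00-10:30, 17:45-20:45.
The first common window of at least 30 minutes is 08:00-10:30, so the earliest start is 08:00.

08:00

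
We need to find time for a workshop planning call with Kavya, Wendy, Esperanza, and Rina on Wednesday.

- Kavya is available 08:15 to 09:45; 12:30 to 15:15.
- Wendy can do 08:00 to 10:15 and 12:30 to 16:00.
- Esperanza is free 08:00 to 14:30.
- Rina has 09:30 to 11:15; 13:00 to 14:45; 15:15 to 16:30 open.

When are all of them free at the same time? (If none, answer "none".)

Kavya ∩ Wendy: 08:15-09:45, 12:30-15:15.
Kavya ∩ Wendy ∩ Esperanza: 08:15-09:45, 12:30-14:30.
Kavya ∩ Wendy ∩ Esperanza ∩ Rina: 09:30-09:45, 13:00-14:30.

09:30-09:45, 13:00-14:30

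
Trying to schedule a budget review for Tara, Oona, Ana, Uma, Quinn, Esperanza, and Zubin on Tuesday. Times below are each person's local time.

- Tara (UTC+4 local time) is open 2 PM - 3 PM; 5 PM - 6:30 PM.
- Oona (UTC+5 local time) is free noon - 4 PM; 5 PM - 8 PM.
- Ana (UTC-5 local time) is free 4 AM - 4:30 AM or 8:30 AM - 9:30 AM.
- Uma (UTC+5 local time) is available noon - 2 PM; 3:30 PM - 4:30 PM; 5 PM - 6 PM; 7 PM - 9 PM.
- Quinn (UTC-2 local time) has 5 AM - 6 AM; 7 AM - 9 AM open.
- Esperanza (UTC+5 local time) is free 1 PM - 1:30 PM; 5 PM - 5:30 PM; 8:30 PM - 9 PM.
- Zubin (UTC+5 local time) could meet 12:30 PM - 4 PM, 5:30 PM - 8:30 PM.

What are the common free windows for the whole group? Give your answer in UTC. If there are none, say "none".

Tara in UTC: 10:00-11:00, 13:00-14:30 (subtract 4h to convert from UTC+4).
Oona in UTC: 07:00-11:00, 12:00-15:00 (subtract 5h to convert from UTC+5).
Ana in UTC: 09:00-09:30, 13:30-14:30 (add 5h to convert from UTC-5).
Uma in UTC: 07:00-09:00, 10:30-11:30, 12:00-13:00, 14:00-16:00 (subtract 5h to convert from UTC+5).
Quinn in UTC: 07:00-08:00, 09:00-11:00 (add 2h to convert from UTC-2).
Esperanza in UTC: 08:00-08:30, 12:00-12:30, 15:30-16:00 (subtract 5h to convert from UTC+5).
Zubin in UTC: 07:30-11:00, 12:30-15:30 (subtract 5h to convert from UTC+5).
Tara ∩ Oona: 10:00-11:00, 13:00-14:30.
Tara ∩ Oona ∩ Ana: 13:30-14:30.
Tara ∩ Oona ∩ Ana ∩ Uma: 14:00-14:30.
Tara ∩ Oona ∩ Ana ∩ Uma ∩ Quinn: ∅.
Tara ∩ Oona ∩ Ana ∩ Uma ∩ Quinn ∩ Esperanza: ∅.
Tara ∩ Oona ∩ Ana ∩ Uma ∩ Quinn ∩ Esperanza ∩ Zubin: ∅.
There is no time when everyone is free.

none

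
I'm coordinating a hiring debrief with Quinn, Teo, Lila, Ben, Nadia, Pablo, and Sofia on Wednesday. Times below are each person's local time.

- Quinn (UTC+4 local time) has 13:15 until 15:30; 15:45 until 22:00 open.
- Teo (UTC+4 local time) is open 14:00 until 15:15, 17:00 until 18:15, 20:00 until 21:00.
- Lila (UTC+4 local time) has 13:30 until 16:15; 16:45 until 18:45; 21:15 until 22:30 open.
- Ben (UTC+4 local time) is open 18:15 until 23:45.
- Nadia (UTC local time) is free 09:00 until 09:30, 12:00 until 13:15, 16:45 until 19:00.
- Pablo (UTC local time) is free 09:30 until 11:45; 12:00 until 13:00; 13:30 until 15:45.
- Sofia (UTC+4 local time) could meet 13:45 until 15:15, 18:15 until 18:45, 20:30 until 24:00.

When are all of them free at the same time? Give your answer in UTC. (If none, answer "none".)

none

Quinn in UTC: 09:15-11:30, 11:45-18:00 (subtract 4h to convert from UTC+4).
Teo in UTC: 10:00-11:15, 13:00-14:15, 16:00-17:00 (subtract 4h to convert from UTC+4).
Lila in UTC: 09:30-12:15, 12:45-14:45, 17:15-18:30 (subtract 4h to convert from UTC+4).
Ben in UTC: 14:15-19:45 (subtract 4h to convert from UTC+4).
Nadia in UTC: 09:00-09:30, 12:00-13:15, 16:45-19:00.
Pablo in UTC: 09:30-11:45, 12:00-13:00, 13:30-15:45.
Sofia in UTC: 09:45-11:15, 14:15-14:45, 16:30-20:00 (subtract 4h to convert from UTC+4).
Quinn ∩ Teo: 10:00-11:15, 13:00-14:15, 16:00-17:00.
Quinn ∩ Teo ∩ Lila: 10:00-11:15, 13:00-14:15.
Quinn ∩ Teo ∩ Lila ∩ Ben: ∅.
Quinn ∩ Teo ∩ Lila ∩ Ben ∩ Nadia: ∅.
Quinn ∩ Teo ∩ Lila ∩ Ben ∩ Nadia ∩ Pablo: ∅.
Quinn ∩ Teo ∩ Lila ∩ Ben ∩ Nadia ∩ Pablo ∩ Sofia: ∅.
There is no time when everyone is free.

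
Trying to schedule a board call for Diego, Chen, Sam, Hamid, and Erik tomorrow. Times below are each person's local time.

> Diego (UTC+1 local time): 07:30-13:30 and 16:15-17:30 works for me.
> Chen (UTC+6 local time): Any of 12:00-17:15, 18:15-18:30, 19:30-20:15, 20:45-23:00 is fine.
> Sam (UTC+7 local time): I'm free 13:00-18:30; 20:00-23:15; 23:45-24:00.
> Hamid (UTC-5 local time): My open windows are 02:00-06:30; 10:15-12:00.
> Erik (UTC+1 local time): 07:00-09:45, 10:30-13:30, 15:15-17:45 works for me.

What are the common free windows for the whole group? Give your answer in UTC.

Diego in UTC: 06:30-12:30, 15:15-16:30 (subtract 1h to convert from UTC+1).
Chen in UTC: 06:00-11:15, 12:15-12:30, 13:30-14:15, 14:45-17:00 (subtract 6h to convert from UTC+6).
Sam in UTC: 06:00-11:30, 13:00-16:15, 16:45-17:00 (subtract 7h to convert from UTC+7).
Hamid in UTC: 07:00-11:30, 15:15-17:00 (add 5h to convert from UTC-5).
Erik in UTC: 06:00-08:45, 09:30-12:30, 14:15-16:45 (subtract 1h to convert from UTC+1).
Diego ∩ Chen: 06:30-11:15, 12:15-12:30, 15:15-16:30.
Diego ∩ Chen ∩ Sam: 06:30-11:15, 15:15-16:15.
Diego ∩ Chen ∩ Sam ∩ Hamid: 07:00-11:15, 15:15-16:15.
Diego ∩ Chen ∩ Sam ∩ Hamid ∩ Erik: 07:00-08:45, 09:30-11:15, 15:15-16:15.
So the common availability across everyone is 07:00-08:45, 09:30-11:15, 15:15-16:15.

07:00-08:45, 09:30-11:15, 15:15-16:15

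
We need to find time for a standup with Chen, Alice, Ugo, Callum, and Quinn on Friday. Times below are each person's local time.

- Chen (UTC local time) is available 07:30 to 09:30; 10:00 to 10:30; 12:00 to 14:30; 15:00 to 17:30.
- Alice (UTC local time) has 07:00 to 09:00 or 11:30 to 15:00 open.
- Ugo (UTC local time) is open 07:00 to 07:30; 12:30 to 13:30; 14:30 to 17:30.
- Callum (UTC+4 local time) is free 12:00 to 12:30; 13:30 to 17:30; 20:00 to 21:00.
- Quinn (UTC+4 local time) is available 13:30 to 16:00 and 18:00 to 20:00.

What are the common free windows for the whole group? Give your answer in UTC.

Chen in UTC: 07:30-09:30, 10:00-10:30, 12:00-14:30, 15:00-17:30.
Alice in UTC: 07:00-09:00, 11:30-15:00.
Ugo in UTC: 07:00-07:30, 12:30-13:30, 14:30-17:30.
Callum in UTC: 08:00-08:30, 09:30-13:30, 16:00-17:00 (subtract 4h to convert from UTC+4).
Quinn in UTC: 09:30-12:00, 14:00-16:00 (subtract 4h to convert from UTC+4).
Chen ∩ Alice: 07:30-09:00, 12:00-14:30.
Chen ∩ Alice ∩ Ugo: 12:30-13:30.
Chen ∩ Alice ∩ Ugo ∩ Callum: 12:30-13:30.
Chen ∩ Alice ∩ Ugo ∩ Callum ∩ Quinn: ∅.
There is no time when everyone is free.

none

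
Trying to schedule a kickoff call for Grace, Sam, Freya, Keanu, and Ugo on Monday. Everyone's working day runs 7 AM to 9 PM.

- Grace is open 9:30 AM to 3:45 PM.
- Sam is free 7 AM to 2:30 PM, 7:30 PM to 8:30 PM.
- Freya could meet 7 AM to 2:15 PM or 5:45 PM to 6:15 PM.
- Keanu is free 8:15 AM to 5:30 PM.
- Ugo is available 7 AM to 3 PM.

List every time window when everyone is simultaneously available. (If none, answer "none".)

09:30-14:15

Grace ∩ Sam: 09:30-14:30.
Grace ∩ Sam ∩ Freya: 09:30-14:15.
Grace ∩ Sam ∩ Freya ∩ Keanu: 09:30-14:15.
Grace ∩ Sam ∩ Freya ∩ Keanu ∩ Ugo: 09:30-14:15.
Those are the intersection windows.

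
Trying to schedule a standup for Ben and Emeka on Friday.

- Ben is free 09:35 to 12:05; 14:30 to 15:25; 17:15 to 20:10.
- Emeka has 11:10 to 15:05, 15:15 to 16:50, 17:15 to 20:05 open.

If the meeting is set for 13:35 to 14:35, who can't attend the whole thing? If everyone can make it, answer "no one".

Ben

Ben: not fully free for 13:35-14:35. Emeka: free for 13:35-14:35.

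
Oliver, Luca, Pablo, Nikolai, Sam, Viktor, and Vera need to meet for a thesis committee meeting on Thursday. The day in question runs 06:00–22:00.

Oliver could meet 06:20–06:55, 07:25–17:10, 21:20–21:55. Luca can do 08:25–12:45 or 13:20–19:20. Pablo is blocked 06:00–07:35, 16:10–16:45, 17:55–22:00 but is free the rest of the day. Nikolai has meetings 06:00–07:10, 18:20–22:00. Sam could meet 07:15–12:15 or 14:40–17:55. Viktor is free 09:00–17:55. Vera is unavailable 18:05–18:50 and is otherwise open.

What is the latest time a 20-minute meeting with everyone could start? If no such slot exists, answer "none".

16:50

Oliver free: 06:20-06:55, 07:25-17:10, 21:20-21:55.
Luca free: 08:25-12:45, 13:20-19:20.
Pablo free: 07:35-16:10, 16:45-17:55 (invert busy blocks within the working day).
Nikolai free: 07:10-18:20 (invert busy blocks within the working day).
Sam free: 07:15-12:15, 14:40-17:55.
Viktor free: 09:00-17:55.
Vera free: 06:00-18:05, 18:50-22:00 (invert busy blocks within the working day).
Oliver ∩ Luca: 08:25-12:45, 13:20-17:10.
Oliver ∩ Luca ∩ Pablo: 08:25-12:45, 13:20-16:10, 16:45-17:10.
Oliver ∩ Luca ∩ Pablo ∩ Nikolai: 08:25-12:45, 13:20-16:10, 16:45-17:10.
Oliver ∩ Luca ∩ Pablo ∩ Nikolai ∩ Sam: 08:25-12:15, 14:40-16:10, 16:45-17:10.
Oliver ∩ Luca ∩ Pablo ∩ Nikolai ∩ Sam ∩ Viktor: 09:00-12:15, 14:40-16:10, 16:45-17:10.
Oliver ∩ Luca ∩ Pablo ∩ Nikolai ∩ Sam ∩ Viktor ∩ Vera: 09:00-12:15, 14:40-16:10, 16:45-17:10.
The last common window of at least 20 minutes is 16:45-17:10; a 20-minute meeting can start as late as 16:50 and still end by 17:10.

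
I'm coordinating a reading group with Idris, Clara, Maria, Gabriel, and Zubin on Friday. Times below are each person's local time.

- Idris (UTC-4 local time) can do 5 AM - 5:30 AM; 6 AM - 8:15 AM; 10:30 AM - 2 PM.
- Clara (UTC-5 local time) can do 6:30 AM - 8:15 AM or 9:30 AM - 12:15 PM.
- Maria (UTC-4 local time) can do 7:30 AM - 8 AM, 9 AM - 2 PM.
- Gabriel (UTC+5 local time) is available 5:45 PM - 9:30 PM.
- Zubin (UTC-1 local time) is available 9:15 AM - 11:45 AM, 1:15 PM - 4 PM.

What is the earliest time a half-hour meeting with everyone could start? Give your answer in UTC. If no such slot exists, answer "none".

Idris in UTC: 09:00-09:30, 10:00-12:15, 14:30-18:00 (add 4h to convert from UTC-4).
Clara in UTC: 11:30-13:15, 14:30-17:15 (add 5h to convert from UTC-5).
Maria in UTC: 11:30-12:00, 13:00-18:00 (add 4h to convert from UTC-4).
Gabriel in UTC: 12:45-16:30 (subtract 5h to convert from UTC+5).
Zubin in UTC: 10:15-12:45, 14:15-17:00 (add 1h to convert from UTC-1).
Idris ∩ Clara: 11:30-12:15, 14:30-17:15.
Idris ∩ Clara ∩ Maria: 11:30-12:00, 14:30-17:15.
Idris ∩ Clara ∩ Maria ∩ Gabriel: 14:30-16:30.
Idris ∩ Clara ∩ Maria ∩ Gabriel ∩ Zubin: 14:30-16:30.
The first common window of at least 30 minutes is 14:30-16:30, so the earliest start is 14:30.

14:30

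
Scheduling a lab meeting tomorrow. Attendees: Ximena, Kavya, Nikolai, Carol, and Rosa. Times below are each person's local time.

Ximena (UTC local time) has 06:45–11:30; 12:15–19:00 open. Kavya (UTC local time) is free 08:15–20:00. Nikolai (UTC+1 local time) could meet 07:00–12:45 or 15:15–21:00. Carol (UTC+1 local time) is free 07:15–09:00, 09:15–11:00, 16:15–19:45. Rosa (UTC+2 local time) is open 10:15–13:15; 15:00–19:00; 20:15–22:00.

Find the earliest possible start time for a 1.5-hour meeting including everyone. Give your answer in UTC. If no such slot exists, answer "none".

Ximena in UTC: 06:45-11:30, 12:15-19:00.
Kavya in UTC: 08:15-20:00.
Nikolai in UTC: 06:00-11:45, 14:15-20:00 (subtract 1h to convert from UTC+1).
Carol in UTC: 06:15-08:00, 08:15-10:00, 15:15-18:45 (subtract 1h to convert from UTC+1).
Rosa in UTC: 08:15-11:15, 13:00-17:00, 18:15-20:00 (subtract 2h to convert from UTC+2).
Ximena ∩ Kavya: 08:15-11:30, 12:15-19:00.
Ximena ∩ Kavya ∩ Nikolai: 08:15-11:30, 14:15-19:00.
Ximena ∩ Kavya ∩ Nikolai ∩ Carol: 08:15-10:00, 15:15-18:45.
Ximena ∩ Kavya ∩ Nikolai ∩ Carol ∩ Rosa: 08:15-10:00, 15:15-17:00, 18:15-18:45.
The first common window of at least 90 minutes is 08:15-10:00, so the earliest start is 08:15.

08:15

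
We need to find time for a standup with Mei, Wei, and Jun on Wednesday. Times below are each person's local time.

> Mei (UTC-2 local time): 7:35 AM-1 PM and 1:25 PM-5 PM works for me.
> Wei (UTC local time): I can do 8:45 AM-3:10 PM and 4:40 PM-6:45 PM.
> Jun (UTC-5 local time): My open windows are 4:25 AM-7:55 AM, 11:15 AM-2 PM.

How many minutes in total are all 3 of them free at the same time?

325

Mei in UTC: 09:35-15:00, 15:25-19:00 (add 2h to convert from UTC-2).
Wei in UTC: 08:45-15:10, 16:40-18:45.
Jun in UTC: 09:25-12:55, 16:15-19:00 (add 5h to convert from UTC-5).
Mei ∩ Wei: 09:35-15:00, 16:40-18:45.
Mei ∩ Wei ∩ Jun: 09:35-12:55, 16:40-18:45.
Summing the common windows: 200 + 125 = 325 minutes.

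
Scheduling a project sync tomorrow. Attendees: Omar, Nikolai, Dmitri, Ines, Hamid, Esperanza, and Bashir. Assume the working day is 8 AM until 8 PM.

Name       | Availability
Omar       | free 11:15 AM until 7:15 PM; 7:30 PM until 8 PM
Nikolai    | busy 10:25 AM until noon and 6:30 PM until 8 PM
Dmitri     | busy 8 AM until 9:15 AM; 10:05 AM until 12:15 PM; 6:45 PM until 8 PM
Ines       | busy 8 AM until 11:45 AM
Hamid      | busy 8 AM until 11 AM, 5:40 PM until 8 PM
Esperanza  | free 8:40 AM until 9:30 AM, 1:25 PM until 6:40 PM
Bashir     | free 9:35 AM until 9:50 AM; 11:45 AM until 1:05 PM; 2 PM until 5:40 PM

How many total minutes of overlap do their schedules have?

Omar free: 11:15-19:15, 19:30-20:00.
Nikolai free: 08:00-10:25, 12:00-18:30 (invert busy blocks within the working day).
Dmitri free: 09:15-10:05, 12:15-18:45 (invert busy blocks within the working day).
Ines free: 11:45-20:00 (invert busy blocks within the working day).
Hamid free: 11:00-17:40 (invert busy blocks within the working day).
Esperanza free: 08:40-09:30, 13:25-18:40.
Bashir free: 09:35-09:50, 11:45-13:05, 14:00-17:40.
Omar ∩ Nikolai: 12:00-18:30.
Omar ∩ Nikolai ∩ Dmitri: 12:15-18:30.
Omar ∩ Nikolai ∩ Dmitri ∩ Ines: 12:15-18:30.
Omar ∩ Nikolai ∩ Dmitri ∩ Ines ∩ Hamid: 12:15-17:40.
Omar ∩ Nikolai ∩ Dmitri ∩ Ines ∩ Hamid ∩ Esperanza: 13:25-17:40.
Omar ∩ Nikolai ∩ Dmitri ∩ Ines ∩ Hamid ∩ Esperanza ∩ Bashir: 14:00-17:40.
That's a single block of 220 minutes.

220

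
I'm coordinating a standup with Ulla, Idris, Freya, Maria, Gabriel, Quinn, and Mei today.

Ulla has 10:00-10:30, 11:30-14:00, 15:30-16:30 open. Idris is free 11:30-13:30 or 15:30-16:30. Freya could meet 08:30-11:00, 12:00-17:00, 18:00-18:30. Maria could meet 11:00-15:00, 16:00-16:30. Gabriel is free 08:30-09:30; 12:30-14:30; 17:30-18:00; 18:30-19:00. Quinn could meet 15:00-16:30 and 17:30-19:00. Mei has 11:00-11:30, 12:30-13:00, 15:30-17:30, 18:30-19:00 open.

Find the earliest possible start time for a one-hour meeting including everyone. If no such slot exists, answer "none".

Ulla ∩ Idris: 11:30-13:30, 15:30-16:30.
Ulla ∩ Idris ∩ Freya: 12:00-13:30, 15:30-16:30.
Ulla ∩ Idris ∩ Freya ∩ Maria: 12:00-13:30, 16:00-16:30.
Ulla ∩ Idris ∩ Freya ∩ Maria ∩ Gabriel: 12:30-13:30.
Ulla ∩ Idris ∩ Freya ∩ Maria ∩ Gabriel ∩ Quinn: ∅.
Ulla ∩ Idris ∩ Freya ∩ Maria ∩ Gabriel ∩ Quinn ∩ Mei: ∅.
There is no time when everyone is free.
No common window is at least 60 minutes long.

none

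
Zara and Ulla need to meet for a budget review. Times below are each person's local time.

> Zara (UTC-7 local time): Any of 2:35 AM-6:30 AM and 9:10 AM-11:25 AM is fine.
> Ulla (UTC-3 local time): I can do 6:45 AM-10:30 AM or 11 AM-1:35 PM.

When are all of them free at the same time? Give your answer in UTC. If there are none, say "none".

09:45-13:30, 16:10-16:35

Zara in UTC: 09:35-13:30, 16:10-18:25 (add 7h to convert from UTC-7).
Ulla in UTC: 09:45-13:30, 14:00-16:35 (add 3h to convert from UTC-3).
Zara ∩ Ulla: 09:45-13:30, 16:10-16:35.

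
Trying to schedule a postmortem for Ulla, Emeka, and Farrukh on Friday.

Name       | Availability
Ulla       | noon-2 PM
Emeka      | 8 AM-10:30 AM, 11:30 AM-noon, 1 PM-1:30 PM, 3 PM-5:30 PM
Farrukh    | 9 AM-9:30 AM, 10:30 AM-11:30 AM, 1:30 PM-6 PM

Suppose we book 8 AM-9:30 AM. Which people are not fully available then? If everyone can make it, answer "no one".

Farrukh, Ulla

Ulla: not fully free for 08:00-09:30. Emeka: free for 08:00-09:30. Farrukh: not fully free for 08:00-09:30.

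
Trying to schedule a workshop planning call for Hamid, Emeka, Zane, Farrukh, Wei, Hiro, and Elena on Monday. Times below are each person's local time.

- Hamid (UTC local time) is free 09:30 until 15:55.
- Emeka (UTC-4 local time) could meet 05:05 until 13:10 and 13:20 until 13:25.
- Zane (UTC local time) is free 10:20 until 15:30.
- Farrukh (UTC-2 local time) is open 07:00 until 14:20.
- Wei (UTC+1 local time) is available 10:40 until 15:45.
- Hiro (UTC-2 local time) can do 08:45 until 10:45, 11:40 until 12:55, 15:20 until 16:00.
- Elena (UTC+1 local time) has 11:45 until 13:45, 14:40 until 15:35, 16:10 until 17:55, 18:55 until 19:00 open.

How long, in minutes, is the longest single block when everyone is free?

Hamid in UTC: 09:30-15:55.
Emeka in UTC: 09:05-17:10, 17:20-17:25 (add 4h to convert from UTC-4).
Zane in UTC: 10:20-15:30.
Farrukh in UTC: 09:00-16:20 (add 2h to convert from UTC-2).
Wei in UTC: 09:40-14:45 (subtract 1h to convert from UTC+1).
Hiro in UTC: 10:45-12:45, 13:40-14:55, 17:20-18:00 (add 2h to convert from UTC-2).
Elena in UTC: 10:45-12:45, 13:40-14:35, 15:10-16:55, 17:55-18:00 (subtract 1h to convert from UTC+1).
Hamid ∩ Emeka: 09:30-15:55.
Hamid ∩ Emeka ∩ Zane: 10:20-15:30.
Hamid ∩ Emeka ∩ Zane ∩ Farrukh: 10:20-15:30.
Hamid ∩ Emeka ∩ Zane ∩ Farrukh ∩ Wei: 10:20-14:45.
Hamid ∩ Emeka ∩ Zane ∩ Farrukh ∩ Wei ∩ Hiro: 10:45-12:45, 13:40-14:45.
Hamid ∩ Emeka ∩ Zane ∩ Farrukh ∩ Wei ∩ Hiro ∩ Elena: 10:45-12:45, 13:40-14:35.
The longest is 10:45-12:45 at 120 minutes.

120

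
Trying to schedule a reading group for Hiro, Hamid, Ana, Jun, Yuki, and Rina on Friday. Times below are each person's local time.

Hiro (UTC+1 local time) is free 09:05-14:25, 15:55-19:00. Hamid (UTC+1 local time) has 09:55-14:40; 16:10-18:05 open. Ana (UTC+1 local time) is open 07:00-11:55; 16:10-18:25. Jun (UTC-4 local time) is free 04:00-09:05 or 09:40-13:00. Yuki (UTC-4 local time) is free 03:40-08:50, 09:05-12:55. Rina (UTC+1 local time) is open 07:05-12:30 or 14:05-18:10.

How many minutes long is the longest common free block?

120

Hiro in UTC: 08:05-13:25, 14:55-18:00 (subtract 1h to convert from UTC+1).
Hamid in UTC: 08:55-13:40, 15:10-17:05 (subtract 1h to convert from UTC+1).
Ana in UTC: 06:00-10:55, 15:10-17:25 (subtract 1h to convert from UTC+1).
Jun in UTC: 08:00-13:05, 13:40-17:00 (add 4h to convert from UTC-4).
Yuki in UTC: 07:40-12:50, 13:05-16:55 (add 4h to convert from UTC-4).
Rina in UTC: 06:05-11:30, 13:05-17:10 (subtract 1h to convert from UTC+1).
Hiro ∩ Hamid: 08:55-13:25, 15:10-17:05.
Hiro ∩ Hamid ∩ Ana: 08:55-10:55, 15:10-17:05.
Hiro ∩ Hamid ∩ Ana ∩ Jun: 08:55-10:55, 15:10-17:00.
Hiro ∩ Hamid ∩ Ana ∩ Jun ∩ Yuki: 08:55-10:55, 15:10-16:55.
Hiro ∩ Hamid ∩ Ana ∩ Jun ∩ Yuki ∩ Rina: 08:55-10:55, 15:10-16:55.
The longest is 08:55-10:55 at 120 minutes.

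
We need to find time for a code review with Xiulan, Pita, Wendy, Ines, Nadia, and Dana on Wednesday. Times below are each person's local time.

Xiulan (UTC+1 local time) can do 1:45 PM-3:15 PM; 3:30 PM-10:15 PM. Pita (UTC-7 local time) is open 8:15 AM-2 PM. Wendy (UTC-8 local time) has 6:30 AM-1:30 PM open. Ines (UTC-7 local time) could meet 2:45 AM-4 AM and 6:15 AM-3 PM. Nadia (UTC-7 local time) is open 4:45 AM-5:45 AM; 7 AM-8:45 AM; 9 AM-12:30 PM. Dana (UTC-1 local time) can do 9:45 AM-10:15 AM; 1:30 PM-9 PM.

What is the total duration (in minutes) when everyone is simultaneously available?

Xiulan in UTC: 12:45-14:15, 14:30-21:15 (subtract 1h to convert from UTC+1).
Pita in UTC: 15:15-21:00 (add 7h to convert from UTC-7).
Wendy in UTC: 14:30-21:30 (add 8h to convert from UTC-8).
Ines in UTC: 09:45-11:00, 13:15-22:00 (add 7h to convert from UTC-7).
Nadia in UTC: 11:45-12:45, 14:00-15:45, 16:00-19:30 (add 7h to convert from UTC-7).
Dana in UTC: 10:45-11:15, 14:30-22:00 (add 1h to convert from UTC-1).
Xiulan ∩ Pita: 15:15-21:00.
Xiulan ∩ Pita ∩ Wendy: 15:15-21:00.
Xiulan ∩ Pita ∩ Wendy ∩ Ines: 15:15-21:00.
Xiulan ∩ Pita ∩ Wendy ∩ Ines ∩ Nadia: 15:15-15:45, 16:00-19:30.
Xiulan ∩ Pita ∩ Wendy ∩ Ines ∩ Nadia ∩ Dana: 15:15-15:45, 16:00-19:30.
Summing the common windows: 30 + 210 = 240 minutes.

240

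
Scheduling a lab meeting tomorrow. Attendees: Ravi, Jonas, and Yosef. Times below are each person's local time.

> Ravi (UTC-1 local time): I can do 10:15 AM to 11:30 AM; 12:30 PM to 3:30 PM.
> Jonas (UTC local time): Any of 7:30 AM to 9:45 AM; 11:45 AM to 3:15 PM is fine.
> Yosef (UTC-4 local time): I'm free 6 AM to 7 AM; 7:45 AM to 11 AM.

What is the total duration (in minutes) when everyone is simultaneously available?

Ravi in UTC: 11:15-12:30, 13:30-16:30 (add 1h to convert from UTC-1).
Jonas in UTC: 07:30-09:45, 11:45-15:15.
Yosef in UTC: 10:00-11:00, 11:45-15:00 (add 4h to convert from UTC-4).
Ravi ∩ Jonas: 11:45-12:30, 13:30-15:15.
Ravi ∩ Jonas ∩ Yosef: 11:45-12:30, 13:30-15:00.
Summing the common windows: 45 + 90 = 135 minutes.

135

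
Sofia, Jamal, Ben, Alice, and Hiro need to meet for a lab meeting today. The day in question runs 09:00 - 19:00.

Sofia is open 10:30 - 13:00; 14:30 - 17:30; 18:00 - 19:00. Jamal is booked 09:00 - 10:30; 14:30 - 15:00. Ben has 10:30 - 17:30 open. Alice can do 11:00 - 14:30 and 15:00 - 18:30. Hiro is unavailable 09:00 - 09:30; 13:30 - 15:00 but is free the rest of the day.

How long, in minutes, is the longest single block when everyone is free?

Sofia free: 10:30-13:00, 14:30-17:30, 18:00-19:00.
Jamal free: 10:30-14:30, 15:00-19:00 (invert busy blocks within the working day).
Ben free: 10:30-17:30.
Alice free: 11:00-14:30, 15:00-18:30.
Hiro free: 09:30-13:30, 15:00-19:00 (invert busy blocks within the working day).
Sofia ∩ Jamal: 10:30-13:00, 15:00-17:30, 18:00-19:00.
Sofia ∩ Jamal ∩ Ben: 10:30-13:00, 15:00-17:30.
Sofia ∩ Jamal ∩ Ben ∩ Alice: 11:00-13:00, 15:00-17:30.
Sofia ∩ Jamal ∩ Ben ∩ Alice ∩ Hiro: 11:00-13:00, 15:00-17:30.
The longest is 15:00-17:30 at 150 minutes.

150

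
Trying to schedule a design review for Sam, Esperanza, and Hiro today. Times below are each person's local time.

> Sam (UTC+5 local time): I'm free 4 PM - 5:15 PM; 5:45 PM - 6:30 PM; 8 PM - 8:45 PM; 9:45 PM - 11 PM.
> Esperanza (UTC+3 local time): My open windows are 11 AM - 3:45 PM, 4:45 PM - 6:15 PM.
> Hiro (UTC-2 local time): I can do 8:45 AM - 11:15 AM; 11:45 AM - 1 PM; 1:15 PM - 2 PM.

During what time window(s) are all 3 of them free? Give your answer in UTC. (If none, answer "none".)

11:00-12:15

Sam in UTC: 11:00-12:15, 12:45-13:30, 15:00-15:45, 16:45-18:00 (subtract 5h to convert from UTC+5).
Esperanza in UTC: 08:00-12:45, 13:45-15:15 (subtract 3h to convert from UTC+3).
Hiro in UTC: 10:45-13:15, 13:45-15:00, 15:15-16:00 (add 2h to convert from UTC-2).
Sam ∩ Esperanza: 11:00-12:15, 15:00-15:15.
Sam ∩ Esperanza ∩ Hiro: 11:00-12:15.
Those are the intersection windows.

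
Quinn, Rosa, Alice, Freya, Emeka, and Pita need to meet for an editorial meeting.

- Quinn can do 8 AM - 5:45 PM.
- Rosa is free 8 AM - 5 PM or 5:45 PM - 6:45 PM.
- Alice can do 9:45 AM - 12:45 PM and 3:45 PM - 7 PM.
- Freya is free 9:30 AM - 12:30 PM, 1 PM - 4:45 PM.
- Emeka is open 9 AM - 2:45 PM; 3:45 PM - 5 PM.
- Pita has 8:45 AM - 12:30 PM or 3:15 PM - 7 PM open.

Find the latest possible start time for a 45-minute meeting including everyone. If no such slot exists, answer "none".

Quinn ∩ Rosa: 08:00-17:00.
Quinn ∩ Rosa ∩ Alice: 09:45-12:45, 15:45-17:00.
Quinn ∩ Rosa ∩ Alice ∩ Freya: 09:45-12:30, 15:45-16:45.
Quinn ∩ Rosa ∩ Alice ∩ Freya ∩ Emeka: 09:45-12:30, 15:45-16:45.
Quinn ∩ Rosa ∩ Alice ∩ Freya ∩ Emeka ∩ Pita: 09:45-12:30, 15:45-16:45.
The last common window of at least 45 minutes is 15:45-16:45; a 45-minute meeting can start as late as 16:00 and still end by 16:45.

16:00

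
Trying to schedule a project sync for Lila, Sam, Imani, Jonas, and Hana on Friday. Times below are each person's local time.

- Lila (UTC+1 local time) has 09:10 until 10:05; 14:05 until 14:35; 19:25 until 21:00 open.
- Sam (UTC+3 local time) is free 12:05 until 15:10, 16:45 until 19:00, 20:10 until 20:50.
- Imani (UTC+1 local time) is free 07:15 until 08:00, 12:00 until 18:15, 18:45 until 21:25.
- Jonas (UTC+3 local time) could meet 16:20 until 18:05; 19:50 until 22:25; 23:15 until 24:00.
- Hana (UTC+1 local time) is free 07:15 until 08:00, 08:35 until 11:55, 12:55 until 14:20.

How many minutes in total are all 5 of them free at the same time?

0

Lila in UTC: 08:10-09:05, 13:05-13:35, 18:25-20:00 (subtract 1h to convert from UTC+1).
Sam in UTC: 09:05-12:10, 13:45-16:00, 17:10-17:50 (subtract 3h to convert from UTC+3).
Imani in UTC: 06:15-07:00, 11:00-17:15, 17:45-20:25 (subtract 1h to convert from UTC+1).
Jonas in UTC: 13:20-15:05, 16:50-19:25, 20:15-21:00 (subtract 3h to convert from UTC+3).
Hana in UTC: 06:15-07:00, 07:35-10:55, 11:55-13:20 (subtract 1h to convert from UTC+1).
Lila ∩ Sam: ∅.
Lila ∩ Sam ∩ Imani: ∅.
Lila ∩ Sam ∩ Imani ∩ Jonas: ∅.
Lila ∩ Sam ∩ Imani ∩ Jonas ∩ Hana: ∅.
There is no time when everyone is free.
There is no common window, so the total is 0 minutes.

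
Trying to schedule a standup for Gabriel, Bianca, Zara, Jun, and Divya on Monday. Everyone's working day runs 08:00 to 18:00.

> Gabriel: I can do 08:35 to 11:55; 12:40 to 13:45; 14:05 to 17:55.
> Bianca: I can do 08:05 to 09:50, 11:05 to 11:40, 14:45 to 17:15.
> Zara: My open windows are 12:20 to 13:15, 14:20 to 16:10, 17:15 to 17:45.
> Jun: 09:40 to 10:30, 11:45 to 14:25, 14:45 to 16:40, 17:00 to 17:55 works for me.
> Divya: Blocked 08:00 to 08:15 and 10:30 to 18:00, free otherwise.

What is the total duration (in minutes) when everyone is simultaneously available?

0

Gabriel free: 08:35-11:55, 12:40-13:45, 14:05-17:55.
Bianca free: 08:05-09:50, 11:05-11:40, 14:45-17:15.
Zara free: 12:20-13:15, 14:20-16:10, 17:15-17:45.
Jun free: 09:40-10:30, 11:45-14:25, 14:45-16:40, 17:00-17:55.
Divya free: 08:15-10:30 (invert busy blocks within the working day).
Gabriel ∩ Bianca: 08:35-09:50, 11:05-11:40, 14:45-17:15.
Gabriel ∩ Bianca ∩ Zara: 14:45-16:10.
Gabriel ∩ Bianca ∩ Zara ∩ Jun: 14:45-16:10.
Gabriel ∩ Bianca ∩ Zara ∩ Jun ∩ Divya: ∅.
There is no time when everyone is free.
There is no common window, so the total is 0 minutes.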